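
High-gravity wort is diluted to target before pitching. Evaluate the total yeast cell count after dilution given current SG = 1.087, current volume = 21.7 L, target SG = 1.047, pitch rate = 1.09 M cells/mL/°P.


V_w = V·((SG_c−1)/(SG_t−1)−1);  °P = 259 − 259/SG_t;  cells = rate·(V+V_w)·°P
V_w = 21.7·((1.087−1)/(1.047−1)−1) = 18.4681
V_final = 21.7 + 18.4681 = 40.1681
°P = 259 − 259/1.047 = 11.6266
cells = 1.09·40.1681·11.6266

509.0478 billion cells


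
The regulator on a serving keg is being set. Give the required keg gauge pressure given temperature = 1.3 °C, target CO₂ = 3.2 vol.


psi = vols/(0.01821 + 0.09011·e^(−0.04·T)) − 14.695
psi = 3.2/(0.01821 + 0.09011·e^(−0.04·1.3)) − 14.695

16.1472 psi


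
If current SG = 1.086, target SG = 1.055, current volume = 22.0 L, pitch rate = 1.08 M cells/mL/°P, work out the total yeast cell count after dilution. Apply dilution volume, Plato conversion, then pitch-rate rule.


V_w = V·((SG_c−1)/(SG_t−1)−1);  °P = 259 − 259/SG_t;  cells = rate·(V+V_w)·°P
V_w = 22.0·((1.086−1)/(1.055−1)−1) = 12.4000
V_final = 22.0 + 12.4000 = 34.4000
°P = 259 − 259/1.055 = 13.5024
cells = 1.08·34.4000·13.5024

501.6400 billion cells


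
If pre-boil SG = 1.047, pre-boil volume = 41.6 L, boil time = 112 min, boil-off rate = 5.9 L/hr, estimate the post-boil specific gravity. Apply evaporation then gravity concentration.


V_post = V_pre − rate·(t/60);  SG_post = 1 + (SG_pre−1)·V_pre/V_post
V_post = 41.6 − 5.9·(112/60) = 30.5867
SG_post = 1 + (1.047 − 1)·41.6/30.5867

1.0639


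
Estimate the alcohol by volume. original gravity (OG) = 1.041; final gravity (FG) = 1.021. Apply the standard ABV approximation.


ABV = (OG − FG) · 131.25
ABV = (1.041 − 1.021) · 131.25

2.6250 % ABV


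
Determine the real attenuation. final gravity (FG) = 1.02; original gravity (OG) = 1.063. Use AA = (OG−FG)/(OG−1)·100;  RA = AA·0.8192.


AA = (1.063 − 1.02)/(1.063 − 1)·100 = 68.2540
RA = 68.2540·0.8192

55.9137 %


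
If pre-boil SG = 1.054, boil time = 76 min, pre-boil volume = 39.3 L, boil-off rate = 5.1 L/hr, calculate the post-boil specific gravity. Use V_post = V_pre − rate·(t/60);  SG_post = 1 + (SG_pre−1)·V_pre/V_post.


V_post = 39.3 − 5.1·(76/60) = 32.8400
SG_post = 1 + (1.054 − 1)·39.3/32.8400

1.0646


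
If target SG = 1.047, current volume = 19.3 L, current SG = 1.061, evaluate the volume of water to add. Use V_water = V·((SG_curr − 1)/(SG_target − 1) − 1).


V_water = 19.3·((1.061 − 1)/(1.047 − 1) − 1)

5.7489 L


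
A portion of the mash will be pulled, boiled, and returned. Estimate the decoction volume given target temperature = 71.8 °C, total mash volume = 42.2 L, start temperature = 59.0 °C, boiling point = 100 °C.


V_dec = V_total·(T_target − T_start)/(T_boil − T_start)
V_dec = 42.2·(71.8 − 59.0)/(100 − 59.0)

13.1746 L


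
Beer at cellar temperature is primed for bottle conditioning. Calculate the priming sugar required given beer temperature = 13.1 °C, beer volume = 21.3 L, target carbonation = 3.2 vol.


residual = 14.695·(0.01821 + 0.09011·e^(−0.04·T));  sugar = (target − residual)·4.0·V
residual = 14.695·(0.01821 + 0.09011·e^(−0.04·13.1)) = 1.0517
sugar = (3.2 − 1.0517)·4.0·21.3

183.0354 g


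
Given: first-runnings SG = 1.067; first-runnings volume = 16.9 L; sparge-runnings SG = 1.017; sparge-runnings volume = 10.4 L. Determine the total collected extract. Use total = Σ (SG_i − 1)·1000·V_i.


first = (1.067 − 1)·1000·16.9 = 1132.3000
sparge = (1.017 − 1)·1000·10.4 = 176.8000
total = 1132.3000 + 176.8000

1309.1000 gravity·L


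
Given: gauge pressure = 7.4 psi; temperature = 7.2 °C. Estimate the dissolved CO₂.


vols = (P + 14.695)·(0.01821 + 0.09011·e^(−0.04·T))
vols = (7.4 + 14.695)·(0.01821 + 0.09011·e^(−0.04·7.2))

1.8951 volumes


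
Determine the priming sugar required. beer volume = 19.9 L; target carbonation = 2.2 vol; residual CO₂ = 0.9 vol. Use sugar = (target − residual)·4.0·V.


sugar = (2.2 − 0.9)·4.0·19.9

103.4800 g


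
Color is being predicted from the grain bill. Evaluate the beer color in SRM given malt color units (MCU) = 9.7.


SRM = 1.4922 · MCU^0.6859
SRM = 1.4922 · 9.7^0.6859

7.0901 SRM


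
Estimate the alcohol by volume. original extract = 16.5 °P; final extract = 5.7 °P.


SG = 259/(259 − P);  ABV = (OG − FG)·131.25
OG = 259/(259 − 16.5) = 1.0680
FG = 259/(259 − 5.7) = 1.0225
ABV = (1.0680 − 1.0225)·131.25

5.9769 % ABV


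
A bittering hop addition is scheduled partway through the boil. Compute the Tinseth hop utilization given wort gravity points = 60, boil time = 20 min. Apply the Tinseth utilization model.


U = 1.65·0.000125^(GP/1000) · (1 − e^(−0.04·t))/4.15
bigness = 1.65·0.000125^(60/1000) = 0.9623
boil_factor = (1 − e^(−0.04·20))/4.15 = 0.1327
U = 0.9623 · 0.1327

0.1277


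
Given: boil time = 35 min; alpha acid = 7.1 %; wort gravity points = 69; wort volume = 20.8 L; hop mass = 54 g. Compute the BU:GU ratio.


U = 1.65·0.000125^(GP/1000)·(1−e^(−0.04t))/4.15;  IBU = (α/100)·m·U·1000/V;  BU:GU = IBU/GP
U = 1.65·0.000125^(69/1000)·(1−e^(−0.04·35))/4.15 = 0.1611
IBU = (7.1/100)·54·0.1611·1000/20.8 = 29.6988
BU:GU = 29.6988/69

0.4304


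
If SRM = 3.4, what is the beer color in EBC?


EBC = SRM · 1.97
EBC = 3.4 · 1.97

6.6980 EBC


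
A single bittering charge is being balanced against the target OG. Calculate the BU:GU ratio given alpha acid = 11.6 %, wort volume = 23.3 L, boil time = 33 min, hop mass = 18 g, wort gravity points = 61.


U = 1.65·0.000125^(GP/1000)·(1−e^(−0.04t))/4.15;  IBU = (α/100)·m·U·1000/V;  BU:GU = IBU/GP
U = 1.65·0.000125^(61/1000)·(1−e^(−0.04·33))/4.15 = 0.1684
IBU = (11.6/100)·18·0.1684·1000/23.3 = 15.0920
BU:GU = 15.0920/61

0.2474


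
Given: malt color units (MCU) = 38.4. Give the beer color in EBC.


SRM = 1.4922·MCU^0.6859;  EBC = SRM·1.97
SRM = 1.4922·38.4^0.6859 = 18.2188
EBC = 18.2188·1.97

35.8910 EBC


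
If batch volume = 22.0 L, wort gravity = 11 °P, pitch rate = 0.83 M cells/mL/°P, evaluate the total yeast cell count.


cells (billions) = rate · V_L · °P
cells = 0.83 · 22.0 · 11

200.8600 billion cells


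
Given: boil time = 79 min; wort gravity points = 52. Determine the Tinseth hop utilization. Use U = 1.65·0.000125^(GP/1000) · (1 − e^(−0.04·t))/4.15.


bigness = 1.65·0.000125^(52/1000) = 1.0340
boil_factor = (1 − e^(−0.04·79))/4.15 = 0.2307
U = 1.0340 · 0.2307

0.2386


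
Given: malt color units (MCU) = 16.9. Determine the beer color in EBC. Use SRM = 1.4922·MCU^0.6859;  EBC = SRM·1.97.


SRM = 1.4922·16.9^0.6859 = 10.3761
EBC = 10.3761·1.97

20.4409 EBC


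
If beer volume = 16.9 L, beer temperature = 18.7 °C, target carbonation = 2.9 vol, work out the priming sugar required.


residual = 14.695·(0.01821 + 0.09011·e^(−0.04·T));  sugar = (target − residual)·4.0·V
residual = 14.695·(0.01821 + 0.09011·e^(−0.04·18.7)) = 0.8943
sugar = (2.9 − 0.8943)·4.0·16.9

135.5826 g


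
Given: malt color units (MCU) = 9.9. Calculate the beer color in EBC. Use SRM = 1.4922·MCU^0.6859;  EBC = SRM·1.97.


SRM = 1.4922·9.9^0.6859 = 7.1901
EBC = 7.1901·1.97

14.1644 EBC


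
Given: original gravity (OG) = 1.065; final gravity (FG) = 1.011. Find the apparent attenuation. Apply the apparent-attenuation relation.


AA = (OG − FG)/(OG − 1) · 100
AA = (1.065 − 1.011)/(1.065 − 1) · 100

83.0769 %


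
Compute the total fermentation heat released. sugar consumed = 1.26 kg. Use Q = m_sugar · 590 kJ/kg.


Q = 1.26 · 590

743.4000 kJ


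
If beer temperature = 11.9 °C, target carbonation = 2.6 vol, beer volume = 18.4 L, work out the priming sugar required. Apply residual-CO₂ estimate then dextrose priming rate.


residual = 14.695·(0.01821 + 0.09011·e^(−0.04·T));  sugar = (target − residual)·4.0·V
residual = 14.695·(0.01821 + 0.09011·e^(−0.04·11.9)) = 1.0903
sugar = (2.6 − 1.0903)·4.0·18.4

111.1174 g


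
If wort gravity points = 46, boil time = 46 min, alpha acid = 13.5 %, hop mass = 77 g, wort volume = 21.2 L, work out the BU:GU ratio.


U = 1.65·0.000125^(GP/1000)·(1−e^(−0.04t))/4.15;  IBU = (α/100)·m·U·1000/V;  BU:GU = IBU/GP
U = 1.65·0.000125^(46/1000)·(1−e^(−0.04·46))/4.15 = 0.2212
IBU = (13.5/100)·77·0.2212·1000/21.2 = 108.4608
BU:GU = 108.4608/46

2.3578


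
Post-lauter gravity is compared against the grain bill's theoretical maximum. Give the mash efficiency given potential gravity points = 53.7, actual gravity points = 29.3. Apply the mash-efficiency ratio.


efficiency = actual / potential × 100
efficiency = 29.3 / 53.7 × 100

54.5624 %


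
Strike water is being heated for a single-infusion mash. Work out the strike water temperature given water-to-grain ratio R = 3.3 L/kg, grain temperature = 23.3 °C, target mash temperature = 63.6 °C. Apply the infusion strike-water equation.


T_strike = (0.41/R)·(T_mash − T_grain) + T_mash
T_strike = (0.41/3.3)·(63.6 − 23.3) + 63.6

68.6070 °C


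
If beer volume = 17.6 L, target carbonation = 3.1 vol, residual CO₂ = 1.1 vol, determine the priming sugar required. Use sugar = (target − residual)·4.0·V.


sugar = (3.1 − 1.1)·4.0·17.6

140.8000 g


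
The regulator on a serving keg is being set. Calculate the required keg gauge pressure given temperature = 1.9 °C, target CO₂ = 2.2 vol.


psi = vols/(0.01821 + 0.09011·e^(−0.04·T)) − 14.695
psi = 2.2/(0.01821 + 0.09011·e^(−0.04·1.9)) − 14.695

6.9318 psi


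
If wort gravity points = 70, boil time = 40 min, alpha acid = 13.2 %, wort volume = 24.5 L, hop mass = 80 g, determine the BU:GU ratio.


U = 1.65·0.000125^(GP/1000)·(1−e^(−0.04t))/4.15;  IBU = (α/100)·m·U·1000/V;  BU:GU = IBU/GP
U = 1.65·0.000125^(70/1000)·(1−e^(−0.04·40))/4.15 = 0.1692
IBU = (13.2/100)·80·0.1692·1000/24.5 = 72.9082
BU:GU = 72.9082/70

1.0415


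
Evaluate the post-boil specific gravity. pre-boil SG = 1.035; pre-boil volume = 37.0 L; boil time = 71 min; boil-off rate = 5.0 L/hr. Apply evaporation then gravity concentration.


V_post = V_pre − rate·(t/60);  SG_post = 1 + (SG_pre−1)·V_pre/V_post
V_post = 37.0 − 5.0·(71/60) = 31.0833
SG_post = 1 + (1.035 − 1)·37.0/31.0833

1.0417


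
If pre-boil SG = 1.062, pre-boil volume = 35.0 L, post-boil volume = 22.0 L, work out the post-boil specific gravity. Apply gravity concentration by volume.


SG_post = 1 + (SG_pre − 1)·V_pre/V_post
pts_pre = (1.062 − 1)·1000 = 62.0000
pts_post = 62.0000·35.0/22.0 = 98.6364
SG_post = 1 + 98.6364/1000

1.0986


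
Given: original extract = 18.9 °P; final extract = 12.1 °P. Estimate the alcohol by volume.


SG = 259/(259 − P);  ABV = (OG − FG)·131.25
OG = 259/(259 − 18.9) = 1.0787
FG = 259/(259 − 12.1) = 1.0490
ABV = (1.0787 − 1.0490)·131.25

3.8994 % ABV


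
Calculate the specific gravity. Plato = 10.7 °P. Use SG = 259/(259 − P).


SG = 259/(259 − 10.7)

1.0431


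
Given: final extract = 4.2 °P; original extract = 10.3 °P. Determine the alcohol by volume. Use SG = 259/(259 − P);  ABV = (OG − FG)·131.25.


OG = 259/(259 − 10.3) = 1.0414
FG = 259/(259 − 4.2) = 1.0165
ABV = (1.0414 − 1.0165)·131.25

3.2723 % ABV


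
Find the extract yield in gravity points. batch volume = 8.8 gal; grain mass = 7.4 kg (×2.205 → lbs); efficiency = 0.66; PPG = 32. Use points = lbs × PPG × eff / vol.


lbs = 7.4 × 2.205 = 16.3170
points = 16.3170 × 32 × 0.66 / 8.8

39.1608 points


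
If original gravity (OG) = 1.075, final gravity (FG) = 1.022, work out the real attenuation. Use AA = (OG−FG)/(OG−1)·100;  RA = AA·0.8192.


AA = (1.075 − 1.022)/(1.075 − 1)·100 = 70.6667
RA = 70.6667·0.8192

57.8901 %


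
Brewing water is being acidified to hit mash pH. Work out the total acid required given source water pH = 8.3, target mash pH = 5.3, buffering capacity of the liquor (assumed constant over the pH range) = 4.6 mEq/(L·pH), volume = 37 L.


acid = buffering capacity · (pH_source − pH_target) · V
acid = 4.6 · (8.3 − 5.3) · 37

510.6000 mEq


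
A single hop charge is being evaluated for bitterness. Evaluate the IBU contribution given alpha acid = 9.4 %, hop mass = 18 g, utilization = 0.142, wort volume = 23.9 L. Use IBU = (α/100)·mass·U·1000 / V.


IBU = (9.4/100)·18·0.142·1000 / 23.9

10.0529 IBU


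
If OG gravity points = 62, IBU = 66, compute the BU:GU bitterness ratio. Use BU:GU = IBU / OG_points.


BU:GU = 66 / 62

1.0645


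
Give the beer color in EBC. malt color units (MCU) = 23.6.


SRM = 1.4922·MCU^0.6859;  EBC = SRM·1.97
SRM = 1.4922·23.6^0.6859 = 13.0469
EBC = 13.0469·1.97

25.7024 EBC


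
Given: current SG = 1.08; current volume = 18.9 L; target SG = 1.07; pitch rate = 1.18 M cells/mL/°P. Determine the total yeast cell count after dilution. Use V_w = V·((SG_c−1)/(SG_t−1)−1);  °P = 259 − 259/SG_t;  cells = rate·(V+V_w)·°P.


V_w = 18.9·((1.08−1)/(1.07−1)−1) = 2.7000
V_final = 18.9 + 2.7000 = 21.6000
°P = 259 − 259/1.07 = 16.9439
cells = 1.18·21.6000·16.9439

431.8668 billion cells


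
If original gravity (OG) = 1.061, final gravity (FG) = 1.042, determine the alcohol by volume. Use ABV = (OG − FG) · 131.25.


ABV = (1.061 − 1.042) · 131.25

2.4937 % ABV


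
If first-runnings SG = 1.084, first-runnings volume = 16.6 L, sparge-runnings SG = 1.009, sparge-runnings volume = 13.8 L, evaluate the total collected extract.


total = Σ (SG_i − 1)·1000·V_i
first = (1.084 − 1)·1000·16.6 = 1394.4000
sparge = (1.009 − 1)·1000·13.8 = 124.2000
total = 1394.4000 + 124.2000

1518.6000 gravity·L


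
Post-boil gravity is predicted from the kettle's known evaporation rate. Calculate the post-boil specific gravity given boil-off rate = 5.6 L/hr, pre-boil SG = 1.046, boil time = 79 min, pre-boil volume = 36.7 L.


V_post = V_pre − rate·(t/60);  SG_post = 1 + (SG_pre−1)·V_pre/V_post
V_post = 36.7 − 5.6·(79/60) = 29.3267
SG_post = 1 + (1.046 − 1)·36.7/29.3267

1.0576


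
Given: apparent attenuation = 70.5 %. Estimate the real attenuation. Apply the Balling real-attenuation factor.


RA = AA · 0.8192
RA = 70.5 · 0.8192

57.7536 %


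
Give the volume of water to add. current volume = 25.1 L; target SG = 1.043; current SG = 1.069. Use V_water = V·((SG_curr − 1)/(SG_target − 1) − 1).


V_water = 25.1·((1.069 − 1)/(1.043 − 1) − 1)

15.1767 L


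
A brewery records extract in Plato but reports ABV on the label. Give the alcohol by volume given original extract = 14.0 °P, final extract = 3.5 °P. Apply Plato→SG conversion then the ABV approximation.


SG = 259/(259 − P);  ABV = (OG − FG)·131.25
OG = 259/(259 − 14.0) = 1.0571
FG = 259/(259 − 3.5) = 1.0137
ABV = (1.0571 − 1.0137)·131.25

5.7021 % ABV


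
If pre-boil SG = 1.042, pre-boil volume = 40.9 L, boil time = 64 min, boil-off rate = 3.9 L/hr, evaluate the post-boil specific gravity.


V_post = V_pre − rate·(t/60);  SG_post = 1 + (SG_pre−1)·V_pre/V_post
V_post = 40.9 − 3.9·(64/60) = 36.7400
SG_post = 1 + (1.042 − 1)·40.9/36.7400

1.0468


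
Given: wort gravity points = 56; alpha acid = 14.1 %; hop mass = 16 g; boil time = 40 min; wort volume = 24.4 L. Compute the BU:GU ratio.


U = 1.65·0.000125^(GP/1000)·(1−e^(−0.04t))/4.15;  IBU = (α/100)·m·U·1000/V;  BU:GU = IBU/GP
U = 1.65·0.000125^(56/1000)·(1−e^(−0.04·40))/4.15 = 0.1918
IBU = (14.1/100)·16·0.1918·1000/24.4 = 17.7366
BU:GU = 17.7366/56

0.3167


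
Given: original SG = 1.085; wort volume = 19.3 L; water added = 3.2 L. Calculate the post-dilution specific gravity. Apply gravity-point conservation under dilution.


SG_new = 1 + (SG_old − 1)·V_old/(V_old + V_water)
pts = (1.085 − 1)·1000·19.3/(19.3 + 3.2) = 72.9111
SG_new = 1 + 72.9111/1000

1.0729


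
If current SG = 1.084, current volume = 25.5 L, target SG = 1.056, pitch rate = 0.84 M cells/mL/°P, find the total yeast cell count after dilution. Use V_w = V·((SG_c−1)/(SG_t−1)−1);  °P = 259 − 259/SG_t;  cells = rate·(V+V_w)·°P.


V_w = 25.5·((1.084−1)/(1.056−1)−1) = 12.7500
V_final = 25.5 + 12.7500 = 38.2500
°P = 259 − 259/1.056 = 13.7348
cells = 0.84·38.2500·13.7348

441.3007 billion cells


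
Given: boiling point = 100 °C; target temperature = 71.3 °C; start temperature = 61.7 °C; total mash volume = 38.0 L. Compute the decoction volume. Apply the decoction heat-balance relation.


V_dec = V_total·(T_target − T_start)/(T_boil − T_start)
V_dec = 38.0·(71.3 − 61.7)/(100 − 61.7)

9.5248 L


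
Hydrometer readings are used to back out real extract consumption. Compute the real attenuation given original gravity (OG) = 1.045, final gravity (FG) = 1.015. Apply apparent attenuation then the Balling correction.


AA = (OG−FG)/(OG−1)·100;  RA = AA·0.8192
AA = (1.045 − 1.015)/(1.045 − 1)·100 = 66.6667
RA = 66.6667·0.8192

54.6133 %


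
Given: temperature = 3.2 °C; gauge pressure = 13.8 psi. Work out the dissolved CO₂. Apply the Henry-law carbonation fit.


vols = (P + 14.695)·(0.01821 + 0.09011·e^(−0.04·T))
vols = (13.8 + 14.695)·(0.01821 + 0.09011·e^(−0.04·3.2))

2.7781 volumes


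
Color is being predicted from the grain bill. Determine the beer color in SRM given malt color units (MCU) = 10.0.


SRM = 1.4922 · MCU^0.6859
SRM = 1.4922 · 10.0^0.6859

7.2398 SRM


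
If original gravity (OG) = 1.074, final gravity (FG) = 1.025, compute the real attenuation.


AA = (OG−FG)/(OG−1)·100;  RA = AA·0.8192
AA = (1.074 − 1.025)/(1.074 − 1)·100 = 66.2162
RA = 66.2162·0.8192

54.2443 %


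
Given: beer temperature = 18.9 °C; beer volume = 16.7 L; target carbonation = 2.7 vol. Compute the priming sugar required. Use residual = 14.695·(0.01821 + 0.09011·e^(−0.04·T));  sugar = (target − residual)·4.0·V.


residual = 14.695·(0.01821 + 0.09011·e^(−0.04·18.9)) = 0.8893
sugar = (2.7 − 0.8893)·4.0·16.7

120.9517 g


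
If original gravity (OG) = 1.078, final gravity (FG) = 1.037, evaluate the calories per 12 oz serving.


ABW = (OG−FG)·131.25·0.79/FG;  °P = 259 − 259/SG (for OG→OE and FG→AE);  RE = 0.1808·OE + 0.8192·AE;  Cal = (6.9·ABW + 4·(RE−0.1))·FG·3.55
ABW = (1.078 − 1.037)·131.25·0.79/1.037 = 4.0995
OE = 259 − 259/1.078 = 18.7403 °P
AE = 259 − 259/1.037 = 9.2411 °P
RE = 0.1808·18.7403 + 0.8192·9.2411 = 10.9585 °P
Cal = (6.9·4.0995 + 4·(10.9585−0.1))·1.037·3.55

264.0291 kcal


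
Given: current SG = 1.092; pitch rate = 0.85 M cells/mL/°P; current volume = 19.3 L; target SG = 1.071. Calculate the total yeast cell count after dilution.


V_w = V·((SG_c−1)/(SG_t−1)−1);  °P = 259 − 259/SG_t;  cells = rate·(V+V_w)·°P
V_w = 19.3·((1.092−1)/(1.071−1)−1) = 5.7085
V_final = 19.3 + 5.7085 = 25.0085
°P = 259 − 259/1.071 = 17.1699
cells = 0.85·25.0085·17.1699

364.9844 billion cells


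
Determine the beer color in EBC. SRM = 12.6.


EBC = SRM · 1.97
EBC = 12.6 · 1.97

24.8220 EBC


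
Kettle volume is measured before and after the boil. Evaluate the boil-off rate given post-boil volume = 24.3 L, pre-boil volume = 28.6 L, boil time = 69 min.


rate = (V_pre − V_post) / (t_min/60)
rate = (28.6 − 24.3) / (69/60)

3.7391 L/hr


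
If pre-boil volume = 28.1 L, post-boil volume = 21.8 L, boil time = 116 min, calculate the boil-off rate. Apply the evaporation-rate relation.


rate = (V_pre − V_post) / (t_min/60)
rate = (28.1 − 21.8) / (116/60)

3.2586 L/hr


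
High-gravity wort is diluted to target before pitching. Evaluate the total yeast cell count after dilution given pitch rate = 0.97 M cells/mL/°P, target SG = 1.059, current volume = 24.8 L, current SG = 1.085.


V_w = V·((SG_c−1)/(SG_t−1)−1);  °P = 259 − 259/SG_t;  cells = rate·(V+V_w)·°P
V_w = 24.8·((1.085−1)/(1.059−1)−1) = 10.9288
V_final = 24.8 + 10.9288 = 35.7288
°P = 259 − 259/1.059 = 14.4297
cells = 0.97·35.7288·14.4297

500.0877 billion cells


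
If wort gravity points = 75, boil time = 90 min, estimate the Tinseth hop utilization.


U = 1.65·0.000125^(GP/1000) · (1 − e^(−0.04·t))/4.15
bigness = 1.65·0.000125^(75/1000) = 0.8409
boil_factor = (1 − e^(−0.04·90))/4.15 = 0.2344
U = 0.8409 · 0.2344

0.1971


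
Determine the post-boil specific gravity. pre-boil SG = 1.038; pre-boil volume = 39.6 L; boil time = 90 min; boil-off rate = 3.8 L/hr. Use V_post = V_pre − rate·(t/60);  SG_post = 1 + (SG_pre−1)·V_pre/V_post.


V_post = 39.6 − 3.8·(90/60) = 33.9000
SG_post = 1 + (1.038 − 1)·39.6/33.9000

1.0444


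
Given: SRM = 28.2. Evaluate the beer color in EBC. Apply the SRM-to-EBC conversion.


EBC = SRM · 1.97
EBC = 28.2 · 1.97

55.5540 EBC


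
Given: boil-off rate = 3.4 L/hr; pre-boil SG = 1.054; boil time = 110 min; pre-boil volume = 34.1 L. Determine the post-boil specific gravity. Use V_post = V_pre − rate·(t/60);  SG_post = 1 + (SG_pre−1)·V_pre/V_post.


V_post = 34.1 − 3.4·(110/60) = 27.8667
SG_post = 1 + (1.054 − 1)·34.1/27.8667

1.0661


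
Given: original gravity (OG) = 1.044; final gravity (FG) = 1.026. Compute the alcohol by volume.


ABV = (OG − FG) · 131.25
ABV = (1.044 − 1.026) · 131.25

2.3625 % ABV


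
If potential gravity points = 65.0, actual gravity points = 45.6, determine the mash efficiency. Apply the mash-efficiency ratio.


efficiency = actual / potential × 100
efficiency = 45.6 / 65.0 × 100

70.1538 %


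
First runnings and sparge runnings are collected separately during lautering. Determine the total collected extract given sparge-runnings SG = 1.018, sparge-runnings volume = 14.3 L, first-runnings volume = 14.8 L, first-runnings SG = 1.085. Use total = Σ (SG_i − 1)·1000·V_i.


first = (1.085 − 1)·1000·14.8 = 1258.0000
sparge = (1.018 − 1)·1000·14.3 = 257.4000
total = 1258.0000 + 257.4000

1515.4000 gravity·L


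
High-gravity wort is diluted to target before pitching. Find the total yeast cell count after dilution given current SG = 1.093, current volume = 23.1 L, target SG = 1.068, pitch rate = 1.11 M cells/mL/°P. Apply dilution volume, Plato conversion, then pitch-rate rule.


V_w = V·((SG_c−1)/(SG_t−1)−1);  °P = 259 − 259/SG_t;  cells = rate·(V+V_w)·°P
V_w = 23.1·((1.093−1)/(1.068−1)−1) = 8.4926
V_final = 23.1 + 8.4926 = 31.5926
°P = 259 − 259/1.068 = 16.4906
cells = 1.11·31.5926·16.4906

578.2910 billion cells


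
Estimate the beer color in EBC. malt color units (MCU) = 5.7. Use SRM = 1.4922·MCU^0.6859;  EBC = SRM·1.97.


SRM = 1.4922·5.7^0.6859 = 4.9236
EBC = 4.9236·1.97

9.6995 EBC


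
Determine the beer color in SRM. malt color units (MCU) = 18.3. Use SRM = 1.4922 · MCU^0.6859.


SRM = 1.4922 · 18.3^0.6859

10.9583 SRM


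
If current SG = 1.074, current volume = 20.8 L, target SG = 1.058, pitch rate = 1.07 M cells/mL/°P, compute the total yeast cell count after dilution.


V_w = V·((SG_c−1)/(SG_t−1)−1);  °P = 259 − 259/SG_t;  cells = rate·(V+V_w)·°P
V_w = 20.8·((1.074−1)/(1.058−1)−1) = 5.7379
V_final = 20.8 + 5.7379 = 26.5379
°P = 259 − 259/1.058 = 14.1985
cells = 1.07·26.5379·14.1985

403.1744 billion cells


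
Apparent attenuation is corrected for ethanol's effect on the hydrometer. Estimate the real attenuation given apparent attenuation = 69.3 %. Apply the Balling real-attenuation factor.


RA = AA · 0.8192
RA = 69.3 · 0.8192

56.7706 %


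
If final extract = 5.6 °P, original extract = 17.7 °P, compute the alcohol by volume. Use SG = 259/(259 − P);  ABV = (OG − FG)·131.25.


OG = 259/(259 − 17.7) = 1.0734
FG = 259/(259 − 5.6) = 1.0221
ABV = (1.0734 − 1.0221)·131.25

6.7270 % ABV


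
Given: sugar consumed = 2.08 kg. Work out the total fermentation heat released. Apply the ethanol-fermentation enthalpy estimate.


Q = m_sugar · 590 kJ/kg
Q = 2.08 · 590

1227.2000 kJ


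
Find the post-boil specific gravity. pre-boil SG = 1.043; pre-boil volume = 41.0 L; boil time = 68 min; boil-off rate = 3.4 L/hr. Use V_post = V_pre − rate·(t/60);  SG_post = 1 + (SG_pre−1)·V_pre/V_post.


V_post = 41.0 − 3.4·(68/60) = 37.1467
SG_post = 1 + (1.043 − 1)·41.0/37.1467

1.0475


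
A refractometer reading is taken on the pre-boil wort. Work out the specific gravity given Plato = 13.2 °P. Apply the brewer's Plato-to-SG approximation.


SG = 259/(259 − P)
SG = 259/(259 − 13.2)

1.0537


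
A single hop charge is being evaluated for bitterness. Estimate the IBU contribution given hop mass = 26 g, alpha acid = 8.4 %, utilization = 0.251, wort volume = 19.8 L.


IBU = (α/100)·mass·U·1000 / V
IBU = (8.4/100)·26·0.251·1000 / 19.8

27.6861 IBU


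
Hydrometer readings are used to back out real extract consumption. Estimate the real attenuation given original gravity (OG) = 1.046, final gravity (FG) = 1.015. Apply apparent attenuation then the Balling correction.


AA = (OG−FG)/(OG−1)·100;  RA = AA·0.8192
AA = (1.046 − 1.015)/(1.046 − 1)·100 = 67.3913
RA = 67.3913·0.8192

55.2070 %


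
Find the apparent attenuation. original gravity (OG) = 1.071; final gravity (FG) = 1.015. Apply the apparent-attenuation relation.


AA = (OG − FG)/(OG − 1) · 100
AA = (1.071 − 1.015)/(1.071 − 1) · 100

78.8732 %


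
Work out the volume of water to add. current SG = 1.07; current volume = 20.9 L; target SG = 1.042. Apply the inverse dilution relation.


V_water = V·((SG_curr − 1)/(SG_target − 1) − 1)
V_water = 20.9·((1.07 − 1)/(1.042 − 1) − 1)

13.9333 L


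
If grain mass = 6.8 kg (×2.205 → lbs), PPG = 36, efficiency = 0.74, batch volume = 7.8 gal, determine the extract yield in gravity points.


points = lbs × PPG × eff / vol
lbs = 6.8 × 2.205 = 14.9940
points = 14.9940 × 36 × 0.74 / 7.8

51.2103 points


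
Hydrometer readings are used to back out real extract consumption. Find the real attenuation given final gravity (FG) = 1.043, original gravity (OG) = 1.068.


AA = (OG−FG)/(OG−1)·100;  RA = AA·0.8192
AA = (1.068 − 1.043)/(1.068 − 1)·100 = 36.7647
RA = 36.7647·0.8192

30.1176 %


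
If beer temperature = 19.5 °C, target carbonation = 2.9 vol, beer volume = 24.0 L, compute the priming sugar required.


residual = 14.695·(0.01821 + 0.09011·e^(−0.04·T));  sugar = (target − residual)·4.0·V
residual = 14.695·(0.01821 + 0.09011·e^(−0.04·19.5)) = 0.8746
sugar = (2.9 − 0.8746)·4.0·24.0

194.4382 g


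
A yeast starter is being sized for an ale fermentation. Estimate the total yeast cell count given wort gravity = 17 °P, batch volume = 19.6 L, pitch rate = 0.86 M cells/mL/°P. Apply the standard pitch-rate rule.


cells (billions) = rate · V_L · °P
cells = 0.86 · 19.6 · 17

286.5520 billion cells


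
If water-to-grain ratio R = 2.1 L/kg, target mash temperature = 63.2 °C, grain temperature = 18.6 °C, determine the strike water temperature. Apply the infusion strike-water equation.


T_strike = (0.41/R)·(T_mash − T_grain) + T_mash
T_strike = (0.41/2.1)·(63.2 − 18.6) + 63.2

71.9076 °C


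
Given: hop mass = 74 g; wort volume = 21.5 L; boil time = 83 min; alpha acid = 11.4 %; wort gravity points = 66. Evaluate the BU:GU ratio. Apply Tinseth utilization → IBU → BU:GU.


U = 1.65·0.000125^(GP/1000)·(1−e^(−0.04t))/4.15;  IBU = (α/100)·m·U·1000/V;  BU:GU = IBU/GP
U = 1.65·0.000125^(66/1000)·(1−e^(−0.04·83))/4.15 = 0.2118
IBU = (11.4/100)·74·0.2118·1000/21.5 = 83.0880
BU:GU = 83.0880/66

1.2589


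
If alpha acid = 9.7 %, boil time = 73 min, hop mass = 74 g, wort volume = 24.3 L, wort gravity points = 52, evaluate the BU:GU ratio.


U = 1.65·0.000125^(GP/1000)·(1−e^(−0.04t))/4.15;  IBU = (α/100)·m·U·1000/V;  BU:GU = IBU/GP
U = 1.65·0.000125^(52/1000)·(1−e^(−0.04·73))/4.15 = 0.2357
IBU = (9.7/100)·74·0.2357·1000/24.3 = 69.6296
BU:GU = 69.6296/52

1.3390


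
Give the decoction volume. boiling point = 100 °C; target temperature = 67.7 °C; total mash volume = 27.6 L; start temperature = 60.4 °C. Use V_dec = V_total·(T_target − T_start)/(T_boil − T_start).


V_dec = 27.6·(67.7 − 60.4)/(100 − 60.4)

5.0879 L


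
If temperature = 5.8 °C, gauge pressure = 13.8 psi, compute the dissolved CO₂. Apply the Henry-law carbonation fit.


vols = (P + 14.695)·(0.01821 + 0.09011·e^(−0.04·T))
vols = (13.8 + 14.695)·(0.01821 + 0.09011·e^(−0.04·5.8))

2.5549 volumes


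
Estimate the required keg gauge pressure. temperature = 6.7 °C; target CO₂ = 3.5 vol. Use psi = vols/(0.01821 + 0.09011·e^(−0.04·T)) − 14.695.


psi = 3.5/(0.01821 + 0.09011·e^(−0.04·6.7)) − 14.695

25.4722 psi


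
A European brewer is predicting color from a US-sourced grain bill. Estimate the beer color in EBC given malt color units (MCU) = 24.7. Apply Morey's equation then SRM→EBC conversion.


SRM = 1.4922·MCU^0.6859;  EBC = SRM·1.97
SRM = 1.4922·24.7^0.6859 = 13.4610
EBC = 13.4610·1.97

26.5182 EBC


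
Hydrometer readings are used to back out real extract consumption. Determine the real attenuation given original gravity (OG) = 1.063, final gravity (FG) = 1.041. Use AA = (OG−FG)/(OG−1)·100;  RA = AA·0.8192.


AA = (1.063 − 1.041)/(1.063 − 1)·100 = 34.9206
RA = 34.9206·0.8192

28.6070 %


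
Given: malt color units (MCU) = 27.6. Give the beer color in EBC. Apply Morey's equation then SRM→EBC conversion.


SRM = 1.4922·MCU^0.6859;  EBC = SRM·1.97
SRM = 1.4922·27.6^0.6859 = 14.5260
EBC = 14.5260·1.97

28.6163 EBC


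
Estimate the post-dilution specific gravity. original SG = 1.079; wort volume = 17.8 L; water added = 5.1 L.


SG_new = 1 + (SG_old − 1)·V_old/(V_old + V_water)
pts = (1.079 − 1)·1000·17.8/(17.8 + 5.1) = 61.4061
SG_new = 1 + 61.4061/1000

1.0614


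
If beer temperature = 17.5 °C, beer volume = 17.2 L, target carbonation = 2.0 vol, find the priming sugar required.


residual = 14.695·(0.01821 + 0.09011·e^(−0.04·T));  sugar = (target − residual)·4.0·V
residual = 14.695·(0.01821 + 0.09011·e^(−0.04·17.5)) = 0.9252
sugar = (2.0 − 0.9252)·4.0·17.2

73.9492 g


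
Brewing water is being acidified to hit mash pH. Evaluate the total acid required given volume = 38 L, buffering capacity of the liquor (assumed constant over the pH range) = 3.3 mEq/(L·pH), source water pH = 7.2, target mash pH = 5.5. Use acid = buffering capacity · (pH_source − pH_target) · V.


acid = 3.3 · (7.2 − 5.5) · 38

213.1800 mEq


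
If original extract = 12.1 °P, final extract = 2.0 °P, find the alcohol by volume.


SG = 259/(259 − P);  ABV = (OG − FG)·131.25
OG = 259/(259 − 12.1) = 1.0490
FG = 259/(259 − 2.0) = 1.0078
ABV = (1.0490 − 1.0078)·131.25

5.4109 % ABV


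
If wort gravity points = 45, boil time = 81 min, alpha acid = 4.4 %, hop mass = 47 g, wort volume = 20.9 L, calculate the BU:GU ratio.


U = 1.65·0.000125^(GP/1000)·(1−e^(−0.04t))/4.15;  IBU = (α/100)·m·U·1000/V;  BU:GU = IBU/GP
U = 1.65·0.000125^(45/1000)·(1−e^(−0.04·81))/4.15 = 0.2549
IBU = (4.4/100)·47·0.2549·1000/20.9 = 25.2261
BU:GU = 25.2261/45

0.5606


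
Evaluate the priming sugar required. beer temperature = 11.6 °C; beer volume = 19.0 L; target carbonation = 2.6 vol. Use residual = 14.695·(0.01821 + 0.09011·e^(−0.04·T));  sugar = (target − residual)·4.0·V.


residual = 14.695·(0.01821 + 0.09011·e^(−0.04·11.6)) = 1.1002
sugar = (2.6 − 1.1002)·4.0·19.0

113.9860 g


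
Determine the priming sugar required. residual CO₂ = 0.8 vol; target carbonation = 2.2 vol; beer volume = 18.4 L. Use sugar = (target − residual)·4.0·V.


sugar = (2.2 − 0.8)·4.0·18.4

103.0400 g


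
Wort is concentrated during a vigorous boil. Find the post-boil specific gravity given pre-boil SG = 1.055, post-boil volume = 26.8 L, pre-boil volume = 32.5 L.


SG_post = 1 + (SG_pre − 1)·V_pre/V_post
pts_pre = (1.055 − 1)·1000 = 55.0000
pts_post = 55.0000·32.5/26.8 = 66.6978
SG_post = 1 + 66.6978/1000

1.0667


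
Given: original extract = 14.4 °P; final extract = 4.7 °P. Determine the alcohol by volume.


SG = 259/(259 − P);  ABV = (OG − FG)·131.25
OG = 259/(259 − 14.4) = 1.0589
FG = 259/(259 − 4.7) = 1.0185
ABV = (1.0589 − 1.0185)·131.25

5.3011 % ABV


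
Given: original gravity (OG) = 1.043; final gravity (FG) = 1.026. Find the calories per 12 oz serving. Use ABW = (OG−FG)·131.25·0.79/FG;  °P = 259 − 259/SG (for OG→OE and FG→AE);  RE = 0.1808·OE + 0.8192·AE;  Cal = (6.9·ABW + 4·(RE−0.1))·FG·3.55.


ABW = (1.043 − 1.026)·131.25·0.79/1.026 = 1.7180
OE = 259 − 259/1.043 = 10.6779 °P
AE = 259 − 259/1.026 = 6.5634 °P
RE = 0.1808·10.6779 + 0.8192·6.5634 = 7.3073 °P
Cal = (6.9·1.7180 + 4·(7.3073−0.1))·1.026·3.55

148.1810 kcal


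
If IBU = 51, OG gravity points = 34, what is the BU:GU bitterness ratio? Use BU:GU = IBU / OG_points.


BU:GU = 51 / 34

1.5000


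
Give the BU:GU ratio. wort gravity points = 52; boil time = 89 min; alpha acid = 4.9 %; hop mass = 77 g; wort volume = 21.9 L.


U = 1.65·0.000125^(GP/1000)·(1−e^(−0.04t))/4.15;  IBU = (α/100)·m·U·1000/V;  BU:GU = IBU/GP
U = 1.65·0.000125^(52/1000)·(1−e^(−0.04·89))/4.15 = 0.2421
IBU = (4.9/100)·77·0.2421·1000/21.9 = 41.7050
BU:GU = 41.7050/52

0.8020


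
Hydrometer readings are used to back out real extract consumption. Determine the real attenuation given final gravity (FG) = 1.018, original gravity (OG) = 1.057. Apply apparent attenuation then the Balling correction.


AA = (OG−FG)/(OG−1)·100;  RA = AA·0.8192
AA = (1.057 − 1.018)/(1.057 − 1)·100 = 68.4211
RA = 68.4211·0.8192

56.0505 %


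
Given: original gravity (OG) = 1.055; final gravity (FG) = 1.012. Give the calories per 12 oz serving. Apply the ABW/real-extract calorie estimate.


ABW = (OG−FG)·131.25·0.79/FG;  °P = 259 − 259/SG (for OG→OE and FG→AE);  RE = 0.1808·OE + 0.8192·AE;  Cal = (6.9·ABW + 4·(RE−0.1))·FG·3.55
ABW = (1.055 − 1.012)·131.25·0.79/1.012 = 4.4057
OE = 259 − 259/1.055 = 13.5024 °P
AE = 259 − 259/1.012 = 3.0711 °P
RE = 0.1808·13.5024 + 0.8192·3.0711 = 4.9571 °P
Cal = (6.9·4.4057 + 4·(4.9571−0.1))·1.012·3.55

179.0111 kcal


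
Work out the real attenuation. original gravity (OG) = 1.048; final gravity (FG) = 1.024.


AA = (OG−FG)/(OG−1)·100;  RA = AA·0.8192
AA = (1.048 − 1.024)/(1.048 − 1)·100 = 50.0000
RA = 50.0000·0.8192

40.9600 %


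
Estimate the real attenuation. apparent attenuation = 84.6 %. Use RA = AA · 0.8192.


RA = 84.6 · 0.8192

69.3043 %


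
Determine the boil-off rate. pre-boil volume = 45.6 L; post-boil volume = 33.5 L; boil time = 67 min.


rate = (V_pre − V_post) / (t_min/60)
rate = (45.6 − 33.5) / (67/60)

10.8358 L/hr


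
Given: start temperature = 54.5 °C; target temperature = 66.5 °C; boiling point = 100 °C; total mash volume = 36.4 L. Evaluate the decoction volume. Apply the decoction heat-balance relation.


V_dec = V_total·(T_target − T_start)/(T_boil − T_start)
V_dec = 36.4·(66.5 − 54.5)/(100 − 54.5)

9.6000 L


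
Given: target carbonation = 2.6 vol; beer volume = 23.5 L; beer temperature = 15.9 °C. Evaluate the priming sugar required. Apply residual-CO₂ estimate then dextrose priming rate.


residual = 14.695·(0.01821 + 0.09011·e^(−0.04·T));  sugar = (target − residual)·4.0·V
residual = 14.695·(0.01821 + 0.09011·e^(−0.04·15.9)) = 0.9686
sugar = (2.6 − 0.9686)·4.0·23.5

153.3500 g


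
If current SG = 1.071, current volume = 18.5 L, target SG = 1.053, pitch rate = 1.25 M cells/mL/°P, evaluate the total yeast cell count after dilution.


V_w = V·((SG_c−1)/(SG_t−1)−1);  °P = 259 − 259/SG_t;  cells = rate·(V+V_w)·°P
V_w = 18.5·((1.071−1)/(1.053−1)−1) = 6.2830
V_final = 18.5 + 6.2830 = 24.7830
°P = 259 − 259/1.053 = 13.0361
cells = 1.25·24.7830·13.0361

403.8420 billion cells


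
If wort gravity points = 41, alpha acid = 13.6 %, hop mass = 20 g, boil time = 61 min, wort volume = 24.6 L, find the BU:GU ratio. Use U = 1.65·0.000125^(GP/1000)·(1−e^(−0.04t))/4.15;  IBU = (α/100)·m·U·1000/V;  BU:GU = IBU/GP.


U = 1.65·0.000125^(41/1000)·(1−e^(−0.04·61))/4.15 = 0.2511
IBU = (13.6/100)·20·0.2511·1000/24.6 = 27.7611
BU:GU = 27.7611/41

0.6771


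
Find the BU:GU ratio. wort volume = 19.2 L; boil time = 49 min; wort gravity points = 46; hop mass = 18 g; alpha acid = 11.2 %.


U = 1.65·0.000125^(GP/1000)·(1−e^(−0.04t))/4.15;  IBU = (α/100)·m·U·1000/V;  BU:GU = IBU/GP
U = 1.65·0.000125^(46/1000)·(1−e^(−0.04·49))/4.15 = 0.2259
IBU = (11.2/100)·18·0.2259·1000/19.2 = 23.7218
BU:GU = 23.7218/46

0.5157


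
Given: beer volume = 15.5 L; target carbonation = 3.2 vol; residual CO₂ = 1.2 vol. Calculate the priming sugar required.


sugar = (target − residual)·4.0·V
sugar = (3.2 − 1.2)·4.0·15.5

124.0000 g


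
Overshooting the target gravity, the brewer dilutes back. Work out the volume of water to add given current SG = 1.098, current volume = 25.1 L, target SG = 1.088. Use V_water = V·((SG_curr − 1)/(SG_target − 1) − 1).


V_water = 25.1·((1.098 − 1)/(1.088 − 1) − 1)

2.8523 L


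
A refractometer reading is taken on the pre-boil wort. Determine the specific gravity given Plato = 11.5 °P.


SG = 259/(259 − P)
SG = 259/(259 − 11.5)

1.0465


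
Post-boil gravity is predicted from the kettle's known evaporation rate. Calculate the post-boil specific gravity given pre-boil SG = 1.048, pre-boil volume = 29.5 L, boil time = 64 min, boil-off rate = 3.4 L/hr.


V_post = V_pre − rate·(t/60);  SG_post = 1 + (SG_pre−1)·V_pre/V_post
V_post = 29.5 − 3.4·(64/60) = 25.8733
SG_post = 1 + (1.048 − 1)·29.5/25.8733

1.0547


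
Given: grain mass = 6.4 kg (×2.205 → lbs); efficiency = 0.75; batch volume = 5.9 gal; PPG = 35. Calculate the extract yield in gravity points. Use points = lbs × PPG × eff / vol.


lbs = 6.4 × 2.205 = 14.1120
points = 14.1120 × 35 × 0.75 / 5.9

62.7864 points


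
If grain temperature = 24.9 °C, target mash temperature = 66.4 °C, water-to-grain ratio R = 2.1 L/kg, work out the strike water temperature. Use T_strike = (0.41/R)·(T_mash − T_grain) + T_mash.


T_strike = (0.41/2.1)·(66.4 − 24.9) + 66.4

74.5024 °C


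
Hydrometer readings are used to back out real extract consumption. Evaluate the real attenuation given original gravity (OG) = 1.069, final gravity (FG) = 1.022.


AA = (OG−FG)/(OG−1)·100;  RA = AA·0.8192
AA = (1.069 − 1.022)/(1.069 − 1)·100 = 68.1159
RA = 68.1159·0.8192

55.8006 %


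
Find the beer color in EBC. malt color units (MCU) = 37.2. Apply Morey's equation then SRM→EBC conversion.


SRM = 1.4922·MCU^0.6859;  EBC = SRM·1.97
SRM = 1.4922·37.2^0.6859 = 17.8264
EBC = 17.8264·1.97

35.1179 EBC


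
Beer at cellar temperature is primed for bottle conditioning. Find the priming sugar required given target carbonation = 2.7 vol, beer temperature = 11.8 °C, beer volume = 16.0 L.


residual = 14.695·(0.01821 + 0.09011·e^(−0.04·T));  sugar = (target − residual)·4.0·V
residual = 14.695·(0.01821 + 0.09011·e^(−0.04·11.8)) = 1.0935
sugar = (2.7 − 1.0935)·4.0·16.0

102.8128 g


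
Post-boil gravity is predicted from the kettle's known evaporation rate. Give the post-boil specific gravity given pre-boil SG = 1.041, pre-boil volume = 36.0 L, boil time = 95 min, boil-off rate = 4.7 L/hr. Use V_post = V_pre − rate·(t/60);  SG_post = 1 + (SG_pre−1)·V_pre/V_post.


V_post = 36.0 − 4.7·(95/60) = 28.5583
SG_post = 1 + (1.041 − 1)·36.0/28.5583

1.0517
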